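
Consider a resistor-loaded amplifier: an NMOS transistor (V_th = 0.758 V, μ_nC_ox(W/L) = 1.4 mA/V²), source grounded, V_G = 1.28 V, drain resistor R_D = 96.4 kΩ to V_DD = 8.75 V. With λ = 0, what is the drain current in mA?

I_D = 0.0893 mA

V_GS = V_G = 1.28 V, so V_ov = 1.28 − 0.758 = 0.522 V.
Assume saturation: I_D = ½ k_n V_ov² = 0.5 × 1.4 × 0.522² = 0.191 mA, giving V_DS = V_DD − I_D R_D = 8.75 − 0.191 × 96.4 = -9.64 V.
But -9.64 V < V_ov = 0.522 V, so the device is actually in triode.
In triode I_D = k_n[V_ov V_DS − ½ V_DS²] and I_D = (V_DD − V_DS)/R_D. Equating: 67.5 V_DS² − 71.45 V_DS + 8.75 = 0, giving V_DS = 0.141 V (the root below V_ov).
I_D = (8.75 − 0.141) / 96.4 = 0.0893 mA.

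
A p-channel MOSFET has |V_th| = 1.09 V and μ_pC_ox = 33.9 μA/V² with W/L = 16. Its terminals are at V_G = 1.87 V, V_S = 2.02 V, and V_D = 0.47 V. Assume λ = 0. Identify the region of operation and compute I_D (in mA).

V_SG = V_S − V_G = 2.02 − 1.87 = 0.15 V; V_SD = V_S − V_D = 2.02 − 0.47 = 1.55 V.
V_SG = 0.15 V < |V_th| = 1.09 V, so the transistor is in cutoff.

Cutoff; I_D = 0 mA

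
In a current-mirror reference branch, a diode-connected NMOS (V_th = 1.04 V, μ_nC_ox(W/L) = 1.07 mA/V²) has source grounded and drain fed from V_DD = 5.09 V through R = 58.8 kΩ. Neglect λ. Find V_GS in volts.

V_GS = 1.38 V

With gate tied to drain, V_GS = V_DS ≥ V_GS − V_th, so the device is in saturation.
KCL at the drain: ½ k_n (V_GS − V_th)² = (V_DD − V_GS)/R.
Let x = V_GS − 1.04. Then 31.5 x² + x − 4.05 = 0, giving x = 0.343 V (positive root), so V_GS = 1.38 V.
I_D = (V_DD − V_GS)/R = (5.09 − 1.38) / 58.8 = 0.063 mA.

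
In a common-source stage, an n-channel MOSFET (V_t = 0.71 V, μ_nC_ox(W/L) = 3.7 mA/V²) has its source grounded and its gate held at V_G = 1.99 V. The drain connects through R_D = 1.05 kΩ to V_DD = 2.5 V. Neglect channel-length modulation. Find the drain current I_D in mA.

I_D = 1.90 mA

V_GS = V_G = 1.99 V, so V_ov = 1.99 − 0.71 = 1.28 V.
Assume saturation: I_D = ½ k_n V_ov² = 0.5 × 3.7 × 1.28² = 3.03 mA, giving V_DS = V_DD − I_D R_D = 2.5 − 3.03 × 1.05 = -0.683 V.
But -0.683 V < V_ov = 1.28 V, so the device is actually in triode.
In triode I_D = k_n[V_ov V_DS − ½ V_DS²] and I_D = (V_DD − V_DS)/R_D. Equating: 1.94 V_DS² − 5.973 V_DS + 2.5 = 0, giving V_DS = 0.5 V (the root below V_ov).
I_D = (2.5 − 0.5) / 1.05 = 1.9 mA.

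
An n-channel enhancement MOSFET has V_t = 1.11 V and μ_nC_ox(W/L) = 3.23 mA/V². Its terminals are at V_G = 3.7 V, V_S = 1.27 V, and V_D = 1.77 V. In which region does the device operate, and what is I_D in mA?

V_GS = V_G − V_S = 3.7 − 1.27 = 2.43 V; V_DS = V_D − V_S = 1.77 − 1.27 = 0.5 V.
V_ov = V_GS − V_t = 2.43 − 1.11 = 1.32 V.
Since V_DS = 0.5 V < V_ov = 1.32 V, the device is in the triode region.
I_D = k_n [V_ov · V_DS − ½ V_DS²] = 3.23 × [1.32 × 0.5 − 0.5 × 0.5²] = 1.73 mA.

Triode; I_D = 1.73 mA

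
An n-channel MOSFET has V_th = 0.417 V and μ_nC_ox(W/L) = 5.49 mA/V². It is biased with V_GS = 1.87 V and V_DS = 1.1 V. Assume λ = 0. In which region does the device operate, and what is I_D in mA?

Triode; I_D = 5.45 mA

V_ov = V_GS − V_th = 1.87 − 0.417 = 1.45 V.
Since V_DS = 1.1 V < V_ov = 1.45 V, the device is in the triode region.
I_D = k_n [V_ov · V_DS − ½ V_DS²] = 5.49 × [1.45 × 1.1 − 0.5 × 1.1²] = 5.45 mA.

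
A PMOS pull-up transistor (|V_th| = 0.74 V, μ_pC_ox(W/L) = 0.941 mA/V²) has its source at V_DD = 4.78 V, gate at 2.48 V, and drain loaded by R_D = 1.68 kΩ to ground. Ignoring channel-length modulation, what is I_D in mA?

I_D = 1.15 mA

V_SG = V_DD − V_G = 4.78 − 2.48 = 2.3 V, so V_ov = 2.3 − 0.74 = 1.56 V.
Assume saturation: I_D = ½ k_p V_ov² = 0.5 × 0.941 × 1.56² = 1.15 mA, giving V_SD = V_DD − I_D R_D = 4.78 − 1.15 × 1.68 = 2.86 V.
V_SD = 2.86 V ≥ V_ov = 1.56 V, confirming saturation.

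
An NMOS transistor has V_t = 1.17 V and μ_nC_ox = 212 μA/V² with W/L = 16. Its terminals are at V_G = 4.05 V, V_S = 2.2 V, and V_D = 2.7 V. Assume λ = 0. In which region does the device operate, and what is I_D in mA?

V_GS = V_G − V_S = 4.05 − 2.2 = 1.85 V; V_DS = V_D − V_S = 2.7 − 2.2 = 0.5 V.
k_n = μ_nC_ox · (W/L) = 3.392 mA/V².
V_ov = V_GS − V_t = 1.85 − 1.17 = 0.68 V.
Since V_DS = 0.5 V < V_ov = 0.68 V, the device is in the triode region.
I_D = k_n [V_ov · V_DS − ½ V_DS²] = 3.392 × [0.68 × 0.5 − 0.5 × 0.5²] = 0.729 mA.

Triode; I_D = 0.729 mA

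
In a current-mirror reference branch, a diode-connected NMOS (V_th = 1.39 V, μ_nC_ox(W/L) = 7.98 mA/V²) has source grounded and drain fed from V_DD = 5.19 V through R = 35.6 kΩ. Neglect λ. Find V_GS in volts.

With gate tied to drain, V_GS = V_DS ≥ V_GS − V_th, so the device is in saturation.
KCL at the drain: ½ k_n (V_GS − V_th)² = (V_DD − V_GS)/R.
Let x = V_GS − 1.39. Then 142 x² + x − 3.8 = 0, giving x = 0.16 V (positive root), so V_GS = 1.55 V.
I_D = (V_DD − V_GS)/R = (5.19 − 1.55) / 35.6 = 0.102 mA.

V_GS = 1.55 V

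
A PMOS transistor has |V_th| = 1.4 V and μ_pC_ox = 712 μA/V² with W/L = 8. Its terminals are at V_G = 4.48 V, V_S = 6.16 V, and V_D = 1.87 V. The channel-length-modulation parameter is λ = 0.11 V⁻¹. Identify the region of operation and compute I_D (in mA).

V_SG = V_S − V_G = 6.16 − 4.48 = 1.68 V; V_SD = V_S − V_D = 6.16 − 1.87 = 4.29 V.
k_p = μ_pC_ox · (W/L) = 5.696 mA/V².
V_ov = V_SG − |V_th| = 1.68 − 1.4 = 0.28 V.
Since V_SD = 4.29 V ≥ V_ov = 0.28 V, the device is in saturation.
I_D = ½ k_p V_ov² (1 + λ V_SD) = 0.5 × 5.696 × 0.28² × (1 + 0.11 × 4.29) = 0.329 mA.

Saturation; I_D = 0.329 mA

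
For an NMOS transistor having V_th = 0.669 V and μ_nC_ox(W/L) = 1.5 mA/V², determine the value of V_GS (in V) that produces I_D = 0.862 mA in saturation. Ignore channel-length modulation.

In saturation I_D = ½ k_n (V_GS − V_th)², so V_GS − V_th = √(2 I_D / k_n) = √(2 × 0.862 / 1.5) = 1.07 V.
V_GS = 0.669 + 1.07 = 1.74 V.

V_GS = 1.74 V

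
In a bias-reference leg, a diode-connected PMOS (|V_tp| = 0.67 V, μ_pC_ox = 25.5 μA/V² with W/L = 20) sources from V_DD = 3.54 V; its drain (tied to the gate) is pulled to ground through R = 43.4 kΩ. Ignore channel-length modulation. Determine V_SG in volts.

V_SG = 1.14 V

With gate tied to drain, V_SG = V_SD ≥ V_SG − |V_tp|, so the device is in saturation.
k_p = μ_pC_ox · (W/L) = 0.51 mA/V².
KCL at the drain: ½ k_p (V_SG − |V_tp|)² = (V_DD − V_SG)/R.
Let x = V_SG − 0.67. Then 11.1 x² + x − 2.87 = 0, giving x = 0.466 V (positive root), so V_SG = 1.14 V.
I_D = (V_DD − V_SG)/R = (3.54 − 1.14) / 43.4 = 0.0554 mA.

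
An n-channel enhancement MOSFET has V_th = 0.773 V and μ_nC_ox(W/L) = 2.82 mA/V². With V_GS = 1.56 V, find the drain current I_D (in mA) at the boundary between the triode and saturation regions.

At the boundary V_DS = V_ov = V_GS − V_th = 1.56 − 0.773 = 0.787 V.
I_D = ½ k_n V_ov² = 0.5 × 2.82 × 0.787² = 0.873 mA.

I_D = 0.873 mA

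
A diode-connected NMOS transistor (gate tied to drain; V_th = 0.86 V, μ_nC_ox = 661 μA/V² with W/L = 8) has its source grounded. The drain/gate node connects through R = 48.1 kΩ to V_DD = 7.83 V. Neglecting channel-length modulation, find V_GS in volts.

V_GS = 1.09 V

With gate tied to drain, V_GS = V_DS ≥ V_GS − V_th, so the device is in saturation.
k_n = μ_nC_ox · (W/L) = 5.288 mA/V².
KCL at the drain: ½ k_n (V_GS − V_th)² = (V_DD − V_GS)/R.
Let x = V_GS − 0.86. Then 127 x² + x − 6.97 = 0, giving x = 0.23 V (positive root), so V_GS = 1.09 V.
I_D = (V_DD − V_GS)/R = (7.83 − 1.09) / 48.1 = 0.14 mA.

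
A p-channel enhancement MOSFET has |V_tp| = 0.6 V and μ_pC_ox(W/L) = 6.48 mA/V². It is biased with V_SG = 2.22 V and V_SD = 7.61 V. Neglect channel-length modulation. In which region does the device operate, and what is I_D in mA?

Saturation; I_D = 8.50 mA

V_ov = V_SG − |V_tp| = 2.22 − 0.6 = 1.62 V.
Since V_SD = 7.61 V ≥ V_ov = 1.62 V, the device is in saturation.
I_D = ½ k_p V_ov² = 0.5 × 6.48 × 1.62² = 8.5 mA.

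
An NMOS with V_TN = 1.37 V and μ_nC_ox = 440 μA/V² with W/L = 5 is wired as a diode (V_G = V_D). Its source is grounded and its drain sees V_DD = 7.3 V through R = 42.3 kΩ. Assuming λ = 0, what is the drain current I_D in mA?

I_D = 0.132 mA

With gate tied to drain, V_GS = V_DS ≥ V_GS − V_TN, so the device is in saturation.
k_n = μ_nC_ox · (W/L) = 2.2 mA/V².
KCL at the drain: ½ k_n (V_GS − V_TN)² = (V_DD − V_GS)/R.
Let x = V_GS − 1.37. Then 46.5 x² + x − 5.93 = 0, giving x = 0.346 V (positive root), so V_GS = 1.72 V.
I_D = (V_DD − V_GS)/R = (7.3 − 1.72) / 42.3 = 0.132 mA.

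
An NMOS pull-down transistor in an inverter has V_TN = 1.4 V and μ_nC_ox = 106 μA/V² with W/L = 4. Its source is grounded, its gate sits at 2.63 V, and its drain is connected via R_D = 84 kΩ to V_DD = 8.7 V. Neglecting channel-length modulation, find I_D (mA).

V_GS = V_G = 2.63 V, so V_ov = 2.63 − 1.4 = 1.23 V.
k_n = μ_nC_ox · (W/L) = 0.424 mA/V².
Assume saturation: I_D = ½ k_n V_ov² = 0.5 × 0.424 × 1.23² = 0.321 mA, giving V_DS = V_DD − I_D R_D = 8.7 − 0.321 × 84 = -18.2 V.
But -18.2 V < V_ov = 1.23 V, so the device is actually in triode.
In triode I_D = k_n[V_ov V_DS − ½ V_DS²] and I_D = (V_DD − V_DS)/R_D. Equating: 17.8 V_DS² − 44.81 V_DS + 8.7 = 0, giving V_DS = 0.212 V (the root below V_ov).
I_D = (8.7 − 0.212) / 84 = 0.101 mA.

I_D = 0.101 mA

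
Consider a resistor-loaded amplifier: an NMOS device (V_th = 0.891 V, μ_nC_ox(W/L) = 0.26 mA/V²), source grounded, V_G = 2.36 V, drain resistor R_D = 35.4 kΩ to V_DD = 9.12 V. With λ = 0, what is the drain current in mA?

I_D = 0.233 mA

V_GS = V_G = 2.36 V, so V_ov = 2.36 − 0.891 = 1.47 V.
Assume saturation: I_D = ½ k_n V_ov² = 0.5 × 0.26 × 1.47² = 0.281 mA, giving V_DS = V_DD − I_D R_D = 9.12 − 0.281 × 35.4 = -0.811 V.
But -0.811 V < V_ov = 1.47 V, so the device is actually in triode.
In triode I_D = k_n[V_ov V_DS − ½ V_DS²] and I_D = (V_DD − V_DS)/R_D. Equating: 4.6 V_DS² − 14.52 V_DS + 9.12 = 0, giving V_DS = 0.865 V (the root below V_ov).
I_D = (9.12 − 0.865) / 35.4 = 0.233 mA.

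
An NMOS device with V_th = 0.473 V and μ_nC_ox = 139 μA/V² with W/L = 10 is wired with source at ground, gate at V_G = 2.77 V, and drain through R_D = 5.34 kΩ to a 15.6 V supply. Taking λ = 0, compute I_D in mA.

I_D = 2.71 mA

V_GS = V_G = 2.77 V, so V_ov = 2.77 − 0.473 = 2.3 V.
k_n = μ_nC_ox · (W/L) = 1.39 mA/V².
Assume saturation: I_D = ½ k_n V_ov² = 0.5 × 1.39 × 2.3² = 3.67 mA, giving V_DS = V_DD − I_D R_D = 15.6 − 3.67 × 5.34 = -3.98 V.
But -3.98 V < V_ov = 2.3 V, so the device is actually in triode.
In triode I_D = k_n[V_ov V_DS − ½ V_DS²] and I_D = (V_DD − V_DS)/R_D. Equating: 3.71 V_DS² − 18.05 V_DS + 15.6 = 0, giving V_DS = 1.12 V (the root below V_ov).
I_D = (15.6 − 1.12) / 5.34 = 2.71 mA.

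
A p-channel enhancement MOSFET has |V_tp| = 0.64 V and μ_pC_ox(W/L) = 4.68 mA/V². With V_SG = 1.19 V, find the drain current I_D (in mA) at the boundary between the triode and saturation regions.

At the boundary V_SD = V_ov = V_SG − |V_tp| = 1.19 − 0.64 = 0.55 V.
I_D = ½ k_p V_ov² = 0.5 × 4.68 × 0.55² = 0.708 mA.

I_D = 0.708 mA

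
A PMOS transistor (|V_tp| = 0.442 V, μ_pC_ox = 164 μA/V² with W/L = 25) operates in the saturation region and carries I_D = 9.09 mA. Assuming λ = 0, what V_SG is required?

k_p = μ_pC_ox · (W/L) = 4.1 mA/V².
In saturation I_D = ½ k_p (V_SG − |V_tp|)², so V_SG − |V_tp| = √(2 I_D / k_p) = √(2 × 9.09 / 4.1) = 2.11 V.
V_SG = 0.442 + 2.11 = 2.55 V.

V_SG = 2.55 V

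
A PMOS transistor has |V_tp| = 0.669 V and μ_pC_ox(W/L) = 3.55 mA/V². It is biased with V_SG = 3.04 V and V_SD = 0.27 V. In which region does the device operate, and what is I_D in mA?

Triode; I_D = 2.14 mA

V_ov = V_SG − |V_tp| = 3.04 − 0.669 = 2.37 V.
Since V_SD = 0.27 V < V_ov = 2.37 V, the device is in the triode region.
I_D = k_p [V_ov · V_SD − ½ V_SD²] = 3.55 × [2.37 × 0.27 − 0.5 × 0.27²] = 2.14 mA.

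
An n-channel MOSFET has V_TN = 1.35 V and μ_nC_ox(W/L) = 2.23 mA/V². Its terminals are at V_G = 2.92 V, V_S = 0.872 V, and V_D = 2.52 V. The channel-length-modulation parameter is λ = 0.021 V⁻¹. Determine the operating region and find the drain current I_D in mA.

Saturation; I_D = 0.562 mA

V_GS = V_G − V_S = 2.92 − 0.872 = 2.05 V; V_DS = V_D − V_S = 2.52 − 0.872 = 1.65 V.
V_ov = V_GS − V_TN = 2.05 − 1.35 = 0.698 V.
Since V_DS = 1.65 V ≥ V_ov = 0.698 V, the device is in saturation.
I_D = ½ k_n V_ov² (1 + λ V_DS) = 0.5 × 2.23 × 0.698² × (1 + 0.021 × 1.65) = 0.562 mA.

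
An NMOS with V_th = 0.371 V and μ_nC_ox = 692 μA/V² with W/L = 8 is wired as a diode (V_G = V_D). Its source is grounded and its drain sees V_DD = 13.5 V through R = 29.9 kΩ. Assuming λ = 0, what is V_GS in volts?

V_GS = 0.763 V

With gate tied to drain, V_GS = V_DS ≥ V_GS − V_th, so the device is in saturation.
k_n = μ_nC_ox · (W/L) = 5.536 mA/V².
KCL at the drain: ½ k_n (V_GS − V_th)² = (V_DD − V_GS)/R.
Let x = V_GS − 0.371. Then 82.8 x² + x − 13.13 = 0, giving x = 0.392 V (positive root), so V_GS = 0.763 V.
I_D = (V_DD − V_GS)/R = (13.5 − 0.763) / 29.9 = 0.426 mA.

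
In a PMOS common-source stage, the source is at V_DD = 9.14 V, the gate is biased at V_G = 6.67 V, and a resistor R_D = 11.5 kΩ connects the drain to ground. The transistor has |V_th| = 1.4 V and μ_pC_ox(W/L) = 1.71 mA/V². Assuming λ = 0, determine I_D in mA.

I_D = 0.747 mA

V_SG = V_DD − V_G = 9.14 − 6.67 = 2.47 V, so V_ov = 2.47 − 1.4 = 1.07 V.
Assume saturation: I_D = ½ k_p V_ov² = 0.5 × 1.71 × 1.07² = 0.979 mA, giving V_SD = V_DD − I_D R_D = 9.14 − 0.979 × 11.5 = -2.12 V.
But -2.12 V < V_ov = 1.07 V, so the device is actually in triode.
In triode I_D = k_p[V_ov V_SD − ½ V_SD²] and I_D = (V_DD − V_SD)/R_D. Equating: 9.83 V_SD² − 22.04 V_SD + 9.14 = 0, giving V_SD = 0.549 V (the root below V_ov).
I_D = (9.14 − 0.549) / 11.5 = 0.747 mA.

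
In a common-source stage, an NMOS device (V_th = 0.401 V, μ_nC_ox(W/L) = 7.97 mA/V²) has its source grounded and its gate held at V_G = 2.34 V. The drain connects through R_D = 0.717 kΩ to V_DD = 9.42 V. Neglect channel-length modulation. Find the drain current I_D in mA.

I_D = 11.7 mA

V_GS = V_G = 2.34 V, so V_ov = 2.34 − 0.401 = 1.94 V.
Assume saturation: I_D = ½ k_n V_ov² = 0.5 × 7.97 × 1.94² = 15 mA, giving V_DS = V_DD − I_D R_D = 9.42 − 15 × 0.717 = -1.32 V.
But -1.32 V < V_ov = 1.94 V, so the device is actually in triode.
In triode I_D = k_n[V_ov V_DS − ½ V_DS²] and I_D = (V_DD − V_DS)/R_D. Equating: 2.86 V_DS² − 12.08 V_DS + 9.42 = 0, giving V_DS = 1.03 V (the root below V_ov).
I_D = (9.42 − 1.03) / 0.717 = 11.7 mA.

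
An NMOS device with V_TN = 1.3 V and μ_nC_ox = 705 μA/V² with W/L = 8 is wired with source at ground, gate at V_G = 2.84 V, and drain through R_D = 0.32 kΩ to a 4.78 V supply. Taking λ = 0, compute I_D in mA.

V_GS = V_G = 2.84 V, so V_ov = 2.84 − 1.3 = 1.54 V.
k_n = μ_nC_ox · (W/L) = 5.64 mA/V².
Assume saturation: I_D = ½ k_n V_ov² = 0.5 × 5.64 × 1.54² = 6.69 mA, giving V_DS = V_DD − I_D R_D = 4.78 − 6.69 × 0.32 = 2.64 V.
V_DS = 2.64 V ≥ V_ov = 1.54 V, confirming saturation.

I_D = 6.69 mA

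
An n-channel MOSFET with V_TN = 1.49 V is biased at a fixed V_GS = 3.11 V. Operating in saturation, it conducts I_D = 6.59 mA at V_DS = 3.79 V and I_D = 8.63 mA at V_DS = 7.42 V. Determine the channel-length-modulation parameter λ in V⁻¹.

λ = 0.126 V⁻¹

With V_GS fixed, I_D ∝ (1 + λ V_DS) in saturation, so I_D2/I_D1 = (1 + λ V_DS2)/(1 + λ V_DS1).
8.63/6.59 = 1.31 = (1 + 7.42 λ)/(1 + 3.79 λ).
Solving: λ (I_D1 V_DS2 − I_D2 V_DS1) = I_D2 − I_D1, so λ = (8.63 − 6.59) / (6.59 × 7.42 − 8.63 × 3.79) = 2.04 / 16.2 = 0.126 V⁻¹.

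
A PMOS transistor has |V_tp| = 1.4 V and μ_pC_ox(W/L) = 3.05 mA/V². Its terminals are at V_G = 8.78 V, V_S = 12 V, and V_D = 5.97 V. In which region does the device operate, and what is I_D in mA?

V_SG = V_S − V_G = 12 − 8.78 = 3.22 V; V_SD = V_S − V_D = 12 − 5.97 = 6.03 V.
V_ov = V_SG − |V_tp| = 3.22 − 1.4 = 1.82 V.
Since V_SD = 6.03 V ≥ V_ov = 1.82 V, the device is in saturation.
I_D = ½ k_p V_ov² = 0.5 × 3.05 × 1.82² = 5.05 mA.

Saturation; I_D = 5.05 mA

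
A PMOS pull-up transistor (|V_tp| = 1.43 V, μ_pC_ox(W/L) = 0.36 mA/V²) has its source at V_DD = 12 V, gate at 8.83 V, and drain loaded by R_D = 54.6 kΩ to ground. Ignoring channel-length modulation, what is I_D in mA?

V_SG = V_DD − V_G = 12 − 8.83 = 3.17 V, so V_ov = 3.17 − 1.43 = 1.74 V.
Assume saturation: I_D = ½ k_p V_ov² = 0.5 × 0.36 × 1.74² = 0.545 mA, giving V_SD = V_DD − I_D R_D = 12 − 0.545 × 54.6 = -17.8 V.
But -17.8 V < V_ov = 1.74 V, so the device is actually in triode.
In triode I_D = k_p[V_ov V_SD − ½ V_SD²] and I_D = (V_DD − V_SD)/R_D. Equating: 9.83 V_SD² − 35.2 V_SD + 12 = 0, giving V_SD = 0.382 V (the root below V_ov).
I_D = (12 − 0.382) / 54.6 = 0.213 mA.

I_D = 0.213 mA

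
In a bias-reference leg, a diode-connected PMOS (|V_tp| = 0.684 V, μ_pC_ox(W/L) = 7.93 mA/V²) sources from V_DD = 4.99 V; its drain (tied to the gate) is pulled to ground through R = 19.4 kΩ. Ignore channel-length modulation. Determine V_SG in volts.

With gate tied to drain, V_SG = V_SD ≥ V_SG − |V_tp|, so the device is in saturation.
KCL at the drain: ½ k_p (V_SG − |V_tp|)² = (V_DD − V_SG)/R.
Let x = V_SG − 0.684. Then 76.9 x² + x − 4.306 = 0, giving x = 0.23 V (positive root), so V_SG = 0.914 V.
I_D = (V_DD − V_SG)/R = (4.99 − 0.914) / 19.4 = 0.21 mA.

V_SG = 0.914 V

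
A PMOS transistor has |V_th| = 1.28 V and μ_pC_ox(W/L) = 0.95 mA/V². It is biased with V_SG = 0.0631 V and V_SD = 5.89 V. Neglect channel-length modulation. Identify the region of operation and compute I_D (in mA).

Cutoff; I_D = 0 mA

V_SG = 0.0631 V < |V_th| = 1.28 V, so the transistor is in cutoff.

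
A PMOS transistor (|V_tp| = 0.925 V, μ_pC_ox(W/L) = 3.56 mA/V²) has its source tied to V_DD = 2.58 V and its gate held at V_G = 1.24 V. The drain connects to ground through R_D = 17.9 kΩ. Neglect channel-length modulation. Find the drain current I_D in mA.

I_D = 0.138 mA

V_SG = V_DD − V_G = 2.58 − 1.24 = 1.34 V, so V_ov = 1.34 − 0.925 = 0.415 V.
Assume saturation: I_D = ½ k_p V_ov² = 0.5 × 3.56 × 0.415² = 0.307 mA, giving V_SD = V_DD − I_D R_D = 2.58 − 0.307 × 17.9 = -2.91 V.
But -2.91 V < V_ov = 0.415 V, so the device is actually in triode.
In triode I_D = k_p[V_ov V_SD − ½ V_SD²] and I_D = (V_DD − V_SD)/R_D. Equating: 31.9 V_SD² − 27.45 V_SD + 2.58 = 0, giving V_SD = 0.107 V (the root below V_ov).
I_D = (2.58 − 0.107) / 17.9 = 0.138 mA.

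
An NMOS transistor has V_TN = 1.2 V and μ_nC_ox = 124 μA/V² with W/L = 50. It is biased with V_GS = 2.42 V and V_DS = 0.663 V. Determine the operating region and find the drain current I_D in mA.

k_n = μ_nC_ox · (W/L) = 6.2 mA/V².
V_ov = V_GS − V_TN = 2.42 − 1.2 = 1.22 V.
Since V_DS = 0.663 V < V_ov = 1.22 V, the device is in the triode region.
I_D = k_n [V_ov · V_DS − ½ V_DS²] = 6.2 × [1.22 × 0.663 − 0.5 × 0.663²] = 3.65 mA.

Triode; I_D = 3.65 mA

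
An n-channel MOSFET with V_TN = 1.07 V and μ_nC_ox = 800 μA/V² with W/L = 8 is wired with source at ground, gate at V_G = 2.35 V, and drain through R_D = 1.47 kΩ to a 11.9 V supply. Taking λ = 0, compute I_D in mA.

V_GS = V_G = 2.35 V, so V_ov = 2.35 − 1.07 = 1.28 V.
k_n = μ_nC_ox · (W/L) = 6.4 mA/V².
Assume saturation: I_D = ½ k_n V_ov² = 0.5 × 6.4 × 1.28² = 5.24 mA, giving V_DS = V_DD − I_D R_D = 11.9 − 5.24 × 1.47 = 4.19 V.
V_DS = 4.19 V ≥ V_ov = 1.28 V, confirming saturation.

I_D = 5.24 mA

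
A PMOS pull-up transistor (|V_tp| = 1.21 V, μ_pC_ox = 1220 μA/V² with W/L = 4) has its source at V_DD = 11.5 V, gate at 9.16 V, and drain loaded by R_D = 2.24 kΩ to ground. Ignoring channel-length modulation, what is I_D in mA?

I_D = 3.12 mA

V_SG = V_DD − V_G = 11.5 − 9.16 = 2.34 V, so V_ov = 2.34 − 1.21 = 1.13 V.
k_p = μ_pC_ox · (W/L) = 4.88 mA/V².
Assume saturation: I_D = ½ k_p V_ov² = 0.5 × 4.88 × 1.13² = 3.12 mA, giving V_SD = V_DD − I_D R_D = 11.5 − 3.12 × 2.24 = 4.52 V.
V_SD = 4.52 V ≥ V_ov = 1.13 V, confirming saturation.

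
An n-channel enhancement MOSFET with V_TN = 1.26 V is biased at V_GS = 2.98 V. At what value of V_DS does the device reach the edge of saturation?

V_DS,sat = 1.72 V

The boundary between triode and saturation is V_DS = V_GS − V_TN = V_ov.
V_ov = 2.98 − 1.26 = 1.72 V.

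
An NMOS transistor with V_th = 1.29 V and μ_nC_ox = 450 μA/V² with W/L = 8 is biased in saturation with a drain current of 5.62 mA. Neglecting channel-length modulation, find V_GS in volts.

k_n = μ_nC_ox · (W/L) = 3.6 mA/V².
In saturation I_D = ½ k_n (V_GS − V_th)², so V_GS − V_th = √(2 I_D / k_n) = √(2 × 5.62 / 3.6) = 1.77 V.
V_GS = 1.29 + 1.77 = 3.06 V.

V_GS = 3.06 V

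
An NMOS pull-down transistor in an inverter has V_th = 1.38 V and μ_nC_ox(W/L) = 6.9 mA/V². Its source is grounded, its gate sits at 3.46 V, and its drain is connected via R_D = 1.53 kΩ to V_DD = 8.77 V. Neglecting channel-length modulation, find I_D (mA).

I_D = 5.46 mA

V_GS = V_G = 3.46 V, so V_ov = 3.46 − 1.38 = 2.08 V.
Assume saturation: I_D = ½ k_n V_ov² = 0.5 × 6.9 × 2.08² = 14.9 mA, giving V_DS = V_DD − I_D R_D = 8.77 − 14.9 × 1.53 = -14.1 V.
But -14.1 V < V_ov = 2.08 V, so the device is actually in triode.
In triode I_D = k_n[V_ov V_DS − ½ V_DS²] and I_D = (V_DD − V_DS)/R_D. Equating: 5.28 V_DS² − 22.96 V_DS + 8.77 = 0, giving V_DS = 0.423 V (the root below V_ov).
I_D = (8.77 − 0.423) / 1.53 = 5.46 mA.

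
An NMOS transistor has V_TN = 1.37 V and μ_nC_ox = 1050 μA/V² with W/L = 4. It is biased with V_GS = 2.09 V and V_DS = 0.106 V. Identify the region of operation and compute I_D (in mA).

k_n = μ_nC_ox · (W/L) = 4.2 mA/V².
V_ov = V_GS − V_TN = 2.09 − 1.37 = 0.72 V.
Since V_DS = 0.106 V < V_ov = 0.72 V, the device is in the triode region.
I_D = k_n [V_ov · V_DS − ½ V_DS²] = 4.2 × [0.72 × 0.106 − 0.5 × 0.106²] = 0.297 mA.

Triode; I_D = 0.297 mA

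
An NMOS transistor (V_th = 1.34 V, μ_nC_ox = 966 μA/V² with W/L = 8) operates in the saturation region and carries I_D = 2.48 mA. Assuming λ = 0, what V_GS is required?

k_n = μ_nC_ox · (W/L) = 7.728 mA/V².
In saturation I_D = ½ k_n (V_GS − V_th)², so V_GS − V_th = √(2 I_D / k_n) = √(2 × 2.48 / 7.728) = 0.801 V.
V_GS = 1.34 + 0.801 = 2.14 V.

V_GS = 2.14 V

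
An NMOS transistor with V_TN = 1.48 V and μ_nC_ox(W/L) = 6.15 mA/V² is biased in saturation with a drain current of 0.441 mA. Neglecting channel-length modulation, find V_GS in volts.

In saturation I_D = ½ k_n (V_GS − V_TN)², so V_GS − V_TN = √(2 I_D / k_n) = √(2 × 0.441 / 6.15) = 0.379 V.
V_GS = 1.48 + 0.379 = 1.86 V.

V_GS = 1.86 V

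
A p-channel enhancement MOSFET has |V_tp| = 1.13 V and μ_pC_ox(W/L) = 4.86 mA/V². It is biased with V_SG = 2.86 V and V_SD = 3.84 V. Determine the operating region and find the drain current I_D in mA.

V_ov = V_SG − |V_tp| = 2.86 − 1.13 = 1.73 V.
Since V_SD = 3.84 V ≥ V_ov = 1.73 V, the device is in saturation.
I_D = ½ k_p V_ov² = 0.5 × 4.86 × 1.73² = 7.27 mA.

Saturation; I_D = 7.27 mA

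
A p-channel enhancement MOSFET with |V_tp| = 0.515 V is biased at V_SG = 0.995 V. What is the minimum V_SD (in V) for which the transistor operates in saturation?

V_SD,sat = 0.480 V

The boundary between triode and saturation is V_SD = V_SG − |V_tp| = V_ov.
V_ov = 0.995 − 0.515 = 0.48 V.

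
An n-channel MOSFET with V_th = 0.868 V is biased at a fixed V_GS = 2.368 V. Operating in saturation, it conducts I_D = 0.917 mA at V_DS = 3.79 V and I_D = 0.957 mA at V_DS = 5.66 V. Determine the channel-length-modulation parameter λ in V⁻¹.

λ = 0.0256 V⁻¹

With V_GS fixed, I_D ∝ (1 + λ V_DS) in saturation, so I_D2/I_D1 = (1 + λ V_DS2)/(1 + λ V_DS1).
0.957/0.917 = 1.044 = (1 + 5.66 λ)/(1 + 3.79 λ).
Solving: λ (I_D1 V_DS2 − I_D2 V_DS1) = I_D2 − I_D1, so λ = (0.957 − 0.917) / (0.917 × 5.66 − 0.957 × 3.79) = 0.04 / 1.56 = 0.0256 V⁻¹.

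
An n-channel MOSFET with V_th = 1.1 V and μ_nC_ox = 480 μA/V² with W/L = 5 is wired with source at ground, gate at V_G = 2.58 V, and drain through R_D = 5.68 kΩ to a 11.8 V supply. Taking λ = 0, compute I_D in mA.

V_GS = V_G = 2.58 V, so V_ov = 2.58 − 1.1 = 1.48 V.
k_n = μ_nC_ox · (W/L) = 2.4 mA/V².
Assume saturation: I_D = ½ k_n V_ov² = 0.5 × 2.4 × 1.48² = 2.63 mA, giving V_DS = V_DD − I_D R_D = 11.8 − 2.63 × 5.68 = -3.13 V.
But -3.13 V < V_ov = 1.48 V, so the device is actually in triode.
In triode I_D = k_n[V_ov V_DS − ½ V_DS²] and I_D = (V_DD − V_DS)/R_D. Equating: 6.82 V_DS² − 21.18 V_DS + 11.8 = 0, giving V_DS = 0.728 V (the root below V_ov).
I_D = (11.8 − 0.728) / 5.68 = 1.95 mA.

I_D = 1.95 mA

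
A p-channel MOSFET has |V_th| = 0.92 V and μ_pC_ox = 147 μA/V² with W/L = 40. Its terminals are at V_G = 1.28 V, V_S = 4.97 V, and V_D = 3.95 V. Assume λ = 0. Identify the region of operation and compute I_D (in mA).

Triode; I_D = 13.6 mA

V_SG = V_S − V_G = 4.97 − 1.28 = 3.69 V; V_SD = V_S − V_D = 4.97 − 3.95 = 1.02 V.
k_p = μ_pC_ox · (W/L) = 5.88 mA/V².
V_ov = V_SG − |V_th| = 3.69 − 0.92 = 2.77 V.
Since V_SD = 1.02 V < V_ov = 2.77 V, the device is in the triode region.
I_D = k_p [V_ov · V_SD − ½ V_SD²] = 5.88 × [2.77 × 1.02 − 0.5 × 1.02²] = 13.6 mA.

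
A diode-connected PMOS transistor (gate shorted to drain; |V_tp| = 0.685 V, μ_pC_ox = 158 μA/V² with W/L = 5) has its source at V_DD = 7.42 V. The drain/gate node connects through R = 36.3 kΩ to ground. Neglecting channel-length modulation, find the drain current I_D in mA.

With gate tied to drain, V_SG = V_SD ≥ V_SG − |V_tp|, so the device is in saturation.
k_p = μ_pC_ox · (W/L) = 0.79 mA/V².
KCL at the drain: ½ k_p (V_SG − |V_tp|)² = (V_DD − V_SG)/R.
Let x = V_SG − 0.685. Then 14.3 x² + x − 6.735 = 0, giving x = 0.651 V (positive root), so V_SG = 1.34 V.
I_D = (V_DD − V_SG)/R = (7.42 − 1.34) / 36.3 = 0.168 mA.

I_D = 0.168 mA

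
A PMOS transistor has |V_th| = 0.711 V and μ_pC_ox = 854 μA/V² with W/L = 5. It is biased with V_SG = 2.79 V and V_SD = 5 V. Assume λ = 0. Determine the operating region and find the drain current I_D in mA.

Saturation; I_D = 9.23 mA

k_p = μ_pC_ox · (W/L) = 4.27 mA/V².
V_ov = V_SG − |V_th| = 2.79 − 0.711 = 2.08 V.
Since V_SD = 5 V ≥ V_ov = 2.08 V, the device is in saturation.
I_D = ½ k_p V_ov² = 0.5 × 4.27 × 2.08² = 9.23 mA.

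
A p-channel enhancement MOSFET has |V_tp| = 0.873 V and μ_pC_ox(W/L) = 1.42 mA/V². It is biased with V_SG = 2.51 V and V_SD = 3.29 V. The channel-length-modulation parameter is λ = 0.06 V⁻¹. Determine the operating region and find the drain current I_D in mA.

V_ov = V_SG − |V_tp| = 2.51 − 0.873 = 1.64 V.
Since V_SD = 3.29 V ≥ V_ov = 1.64 V, the device is in saturation.
I_D = ½ k_p V_ov² (1 + λ V_SD) = 0.5 × 1.42 × 1.64² × (1 + 0.06 × 3.29) = 2.28 mA.

Saturation; I_D = 2.28 mA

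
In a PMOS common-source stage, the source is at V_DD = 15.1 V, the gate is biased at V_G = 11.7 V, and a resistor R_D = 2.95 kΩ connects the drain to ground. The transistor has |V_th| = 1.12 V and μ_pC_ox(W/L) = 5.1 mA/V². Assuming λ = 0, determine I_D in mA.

I_D = 4.96 mA

V_SG = V_DD − V_G = 15.1 − 11.7 = 3.4 V, so V_ov = 3.4 − 1.12 = 2.28 V.
Assume saturation: I_D = ½ k_p V_ov² = 0.5 × 5.1 × 2.28² = 13.3 mA, giving V_SD = V_DD − I_D R_D = 15.1 − 13.3 × 2.95 = -24 V.
But -24 V < V_ov = 2.28 V, so the device is actually in triode.
In triode I_D = k_p[V_ov V_SD − ½ V_SD²] and I_D = (V_DD − V_SD)/R_D. Equating: 7.52 V_SD² − 35.3 V_SD + 15.1 = 0, giving V_SD = 0.476 V (the root below V_ov).
I_D = (15.1 − 0.476) / 2.95 = 4.96 mA.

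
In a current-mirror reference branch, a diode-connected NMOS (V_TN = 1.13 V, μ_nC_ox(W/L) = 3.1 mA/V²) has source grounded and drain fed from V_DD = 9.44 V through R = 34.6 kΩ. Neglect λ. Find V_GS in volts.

V_GS = 1.51 V

With gate tied to drain, V_GS = V_DS ≥ V_GS − V_TN, so the device is in saturation.
KCL at the drain: ½ k_n (V_GS − V_TN)² = (V_DD − V_GS)/R.
Let x = V_GS − 1.13. Then 53.6 x² + x − 8.31 = 0, giving x = 0.384 V (positive root), so V_GS = 1.51 V.
I_D = (V_DD − V_GS)/R = (9.44 − 1.51) / 34.6 = 0.229 mA.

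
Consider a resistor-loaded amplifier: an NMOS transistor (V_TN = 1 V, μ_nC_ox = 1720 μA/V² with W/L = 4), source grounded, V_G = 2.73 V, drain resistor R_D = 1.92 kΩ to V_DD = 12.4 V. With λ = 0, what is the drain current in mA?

I_D = 6.13 mA

V_GS = V_G = 2.73 V, so V_ov = 2.73 − 1 = 1.73 V.
k_n = μ_nC_ox · (W/L) = 6.88 mA/V².
Assume saturation: I_D = ½ k_n V_ov² = 0.5 × 6.88 × 1.73² = 10.3 mA, giving V_DS = V_DD − I_D R_D = 12.4 − 10.3 × 1.92 = -7.37 V.
But -7.37 V < V_ov = 1.73 V, so the device is actually in triode.
In triode I_D = k_n[V_ov V_DS − ½ V_DS²] and I_D = (V_DD − V_DS)/R_D. Equating: 6.6 V_DS² − 23.85 V_DS + 12.4 = 0, giving V_DS = 0.63 V (the root below V_ov).
I_D = (12.4 − 0.63) / 1.92 = 6.13 mA.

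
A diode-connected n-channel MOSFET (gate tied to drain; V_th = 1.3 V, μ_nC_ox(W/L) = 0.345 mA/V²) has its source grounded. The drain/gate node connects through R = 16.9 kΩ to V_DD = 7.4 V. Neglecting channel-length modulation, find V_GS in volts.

V_GS = 2.59 V

With gate tied to drain, V_GS = V_DS ≥ V_GS − V_th, so the device is in saturation.
KCL at the drain: ½ k_n (V_GS − V_th)² = (V_DD − V_GS)/R.
Let x = V_GS − 1.3. Then 2.92 x² + x − 6.1 = 0, giving x = 1.29 V (positive root), so V_GS = 2.59 V.
I_D = (V_DD − V_GS)/R = (7.4 − 2.59) / 16.9 = 0.285 mA.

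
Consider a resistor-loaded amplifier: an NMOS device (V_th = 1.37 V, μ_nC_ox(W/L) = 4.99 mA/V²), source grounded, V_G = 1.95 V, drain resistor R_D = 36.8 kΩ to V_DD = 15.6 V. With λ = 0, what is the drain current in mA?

V_GS = V_G = 1.95 V, so V_ov = 1.95 − 1.37 = 0.58 V.
Assume saturation: I_D = ½ k_n V_ov² = 0.5 × 4.99 × 0.58² = 0.839 mA, giving V_DS = V_DD − I_D R_D = 15.6 − 0.839 × 36.8 = -15.3 V.
But -15.3 V < V_ov = 0.58 V, so the device is actually in triode.
In triode I_D = k_n[V_ov V_DS − ½ V_DS²] and I_D = (V_DD − V_DS)/R_D. Equating: 91.8 V_DS² − 107.5 V_DS + 15.6 = 0, giving V_DS = 0.17 V (the root below V_ov).
I_D = (15.6 − 0.17) / 36.8 = 0.419 mA.

I_D = 0.419 mA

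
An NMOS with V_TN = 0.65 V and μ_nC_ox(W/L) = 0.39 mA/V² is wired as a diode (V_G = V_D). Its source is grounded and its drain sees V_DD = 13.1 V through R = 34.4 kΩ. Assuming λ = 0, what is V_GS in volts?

V_GS = 1.94 V

With gate tied to drain, V_GS = V_DS ≥ V_GS − V_TN, so the device is in saturation.
KCL at the drain: ½ k_n (V_GS − V_TN)² = (V_DD − V_GS)/R.
Let x = V_GS − 0.65. Then 6.71 x² + x − 12.45 = 0, giving x = 1.29 V (positive root), so V_GS = 1.94 V.
I_D = (V_DD − V_GS)/R = (13.1 − 1.94) / 34.4 = 0.324 mA.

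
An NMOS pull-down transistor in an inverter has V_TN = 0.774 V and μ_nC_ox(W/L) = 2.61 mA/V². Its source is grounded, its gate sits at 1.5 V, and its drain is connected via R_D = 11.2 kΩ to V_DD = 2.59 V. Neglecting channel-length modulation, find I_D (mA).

I_D = 0.220 mA

V_GS = V_G = 1.5 V, so V_ov = 1.5 − 0.774 = 0.726 V.
Assume saturation: I_D = ½ k_n V_ov² = 0.5 × 2.61 × 0.726² = 0.688 mA, giving V_DS = V_DD − I_D R_D = 2.59 − 0.688 × 11.2 = -5.11 V.
But -5.11 V < V_ov = 0.726 V, so the device is actually in triode.
In triode I_D = k_n[V_ov V_DS − ½ V_DS²] and I_D = (V_DD − V_DS)/R_D. Equating: 14.6 V_DS² − 22.22 V_DS + 2.59 = 0, giving V_DS = 0.127 V (the root below V_ov).
I_D = (2.59 − 0.127) / 11.2 = 0.22 mA.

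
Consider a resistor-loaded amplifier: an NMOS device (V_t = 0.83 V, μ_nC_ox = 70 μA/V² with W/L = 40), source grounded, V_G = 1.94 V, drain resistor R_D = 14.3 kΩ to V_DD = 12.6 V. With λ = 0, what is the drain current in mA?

I_D = 0.859 mA

V_GS = V_G = 1.94 V, so V_ov = 1.94 − 0.83 = 1.11 V.
k_n = μ_nC_ox · (W/L) = 2.8 mA/V².
Assume saturation: I_D = ½ k_n V_ov² = 0.5 × 2.8 × 1.11² = 1.72 mA, giving V_DS = V_DD − I_D R_D = 12.6 − 1.72 × 14.3 = -12.1 V.
But -12.1 V < V_ov = 1.11 V, so the device is actually in triode.
In triode I_D = k_n[V_ov V_DS − ½ V_DS²] and I_D = (V_DD − V_DS)/R_D. Equating: 20 V_DS² − 45.44 V_DS + 12.6 = 0, giving V_DS = 0.323 V (the root below V_ov).
I_D = (12.6 − 0.323) / 14.3 = 0.859 mA.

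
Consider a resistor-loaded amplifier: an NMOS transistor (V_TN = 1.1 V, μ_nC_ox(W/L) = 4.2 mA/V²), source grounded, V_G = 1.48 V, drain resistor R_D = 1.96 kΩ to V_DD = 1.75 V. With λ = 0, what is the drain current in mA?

I_D = 0.303 mA

V_GS = V_G = 1.48 V, so V_ov = 1.48 − 1.1 = 0.38 V.
Assume saturation: I_D = ½ k_n V_ov² = 0.5 × 4.2 × 0.38² = 0.303 mA, giving V_DS = V_DD − I_D R_D = 1.75 − 0.303 × 1.96 = 1.16 V.
V_DS = 1.16 V ≥ V_ov = 0.38 V, confirming saturation.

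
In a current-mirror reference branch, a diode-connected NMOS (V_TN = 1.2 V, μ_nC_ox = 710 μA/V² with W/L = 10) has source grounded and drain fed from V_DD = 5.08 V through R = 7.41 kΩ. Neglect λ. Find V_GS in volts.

With gate tied to drain, V_GS = V_DS ≥ V_GS − V_TN, so the device is in saturation.
k_n = μ_nC_ox · (W/L) = 7.1 mA/V².
KCL at the drain: ½ k_n (V_GS − V_TN)² = (V_DD − V_GS)/R.
Let x = V_GS − 1.2. Then 26.3 x² + x − 3.88 = 0, giving x = 0.366 V (positive root), so V_GS = 1.57 V.
I_D = (V_DD − V_GS)/R = (5.08 − 1.57) / 7.41 = 0.474 mA.

V_GS = 1.57 V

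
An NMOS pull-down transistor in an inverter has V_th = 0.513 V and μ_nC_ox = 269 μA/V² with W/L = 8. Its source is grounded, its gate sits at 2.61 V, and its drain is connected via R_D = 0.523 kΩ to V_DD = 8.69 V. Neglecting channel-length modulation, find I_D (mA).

V_GS = V_G = 2.61 V, so V_ov = 2.61 − 0.513 = 2.1 V.
k_n = μ_nC_ox · (W/L) = 2.152 mA/V².
Assume saturation: I_D = ½ k_n V_ov² = 0.5 × 2.152 × 2.1² = 4.73 mA, giving V_DS = V_DD − I_D R_D = 8.69 − 4.73 × 0.523 = 6.22 V.
V_DS = 6.22 V ≥ V_ov = 2.1 V, confirming saturation.

I_D = 4.73 mA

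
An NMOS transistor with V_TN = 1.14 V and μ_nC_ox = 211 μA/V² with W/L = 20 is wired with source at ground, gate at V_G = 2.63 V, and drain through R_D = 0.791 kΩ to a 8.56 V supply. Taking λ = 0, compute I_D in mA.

I_D = 4.68 mA

V_GS = V_G = 2.63 V, so V_ov = 2.63 − 1.14 = 1.49 V.
k_n = μ_nC_ox · (W/L) = 4.22 mA/V².
Assume saturation: I_D = ½ k_n V_ov² = 0.5 × 4.22 × 1.49² = 4.68 mA, giving V_DS = V_DD − I_D R_D = 8.56 − 4.68 × 0.791 = 4.85 V.
V_DS = 4.85 V ≥ V_ov = 1.49 V, confirming saturation.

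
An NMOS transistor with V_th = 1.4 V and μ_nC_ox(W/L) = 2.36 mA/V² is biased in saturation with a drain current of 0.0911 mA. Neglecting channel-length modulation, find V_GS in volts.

In saturation I_D = ½ k_n (V_GS − V_th)², so V_GS − V_th = √(2 I_D / k_n) = √(2 × 0.0911 / 2.36) = 0.278 V.
V_GS = 1.4 + 0.278 = 1.68 V.

V_GS = 1.68 V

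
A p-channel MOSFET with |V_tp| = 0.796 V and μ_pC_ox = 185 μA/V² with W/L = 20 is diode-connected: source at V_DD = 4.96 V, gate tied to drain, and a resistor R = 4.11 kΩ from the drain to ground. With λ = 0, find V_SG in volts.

With gate tied to drain, V_SG = V_SD ≥ V_SG − |V_tp|, so the device is in saturation.
k_p = μ_pC_ox · (W/L) = 3.7 mA/V².
KCL at the drain: ½ k_p (V_SG − |V_tp|)² = (V_DD − V_SG)/R.
Let x = V_SG − 0.796. Then 7.6 x² + x − 4.164 = 0, giving x = 0.677 V (positive root), so V_SG = 1.47 V.
I_D = (V_DD − V_SG)/R = (4.96 − 1.47) / 4.11 = 0.848 mA.

V_SG = 1.47 V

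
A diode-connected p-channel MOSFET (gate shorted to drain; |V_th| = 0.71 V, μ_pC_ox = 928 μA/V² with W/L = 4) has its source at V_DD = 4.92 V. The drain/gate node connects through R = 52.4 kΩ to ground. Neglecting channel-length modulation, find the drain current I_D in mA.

With gate tied to drain, V_SG = V_SD ≥ V_SG − |V_th|, so the device is in saturation.
k_p = μ_pC_ox · (W/L) = 3.712 mA/V².
KCL at the drain: ½ k_p (V_SG − |V_th|)² = (V_DD − V_SG)/R.
Let x = V_SG − 0.71. Then 97.3 x² + x − 4.21 = 0, giving x = 0.203 V (positive root), so V_SG = 0.913 V.
I_D = (V_DD − V_SG)/R = (4.92 − 0.913) / 52.4 = 0.0765 mA.

I_D = 0.0765 mA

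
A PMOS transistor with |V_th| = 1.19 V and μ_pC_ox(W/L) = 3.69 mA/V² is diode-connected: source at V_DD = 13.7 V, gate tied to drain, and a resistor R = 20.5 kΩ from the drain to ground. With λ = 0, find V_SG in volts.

With gate tied to drain, V_SG = V_SD ≥ V_SG − |V_th|, so the device is in saturation.
KCL at the drain: ½ k_p (V_SG − |V_th|)² = (V_DD − V_SG)/R.
Let x = V_SG − 1.19. Then 37.8 x² + x − 12.51 = 0, giving x = 0.562 V (positive root), so V_SG = 1.75 V.
I_D = (V_DD − V_SG)/R = (13.7 − 1.75) / 20.5 = 0.583 mA.

V_SG = 1.75 V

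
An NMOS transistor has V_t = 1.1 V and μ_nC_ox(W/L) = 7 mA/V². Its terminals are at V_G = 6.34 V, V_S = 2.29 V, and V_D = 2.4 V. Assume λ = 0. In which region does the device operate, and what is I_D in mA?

Triode; I_D = 2.23 mA

V_GS = V_G − V_S = 6.34 − 2.29 = 4.05 V; V_DS = V_D − V_S = 2.4 − 2.29 = 0.11 V.
V_ov = V_GS − V_t = 4.05 − 1.1 = 2.95 V.
Since V_DS = 0.11 V < V_ov = 2.95 V, the device is in the triode region.
I_D = k_n [V_ov · V_DS − ½ V_DS²] = 7 × [2.95 × 0.11 − 0.5 × 0.11²] = 2.23 mA.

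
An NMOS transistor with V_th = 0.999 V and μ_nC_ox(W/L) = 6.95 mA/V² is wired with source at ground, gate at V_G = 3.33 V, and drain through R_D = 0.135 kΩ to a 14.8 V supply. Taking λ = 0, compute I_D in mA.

I_D = 18.9 mA

V_GS = V_G = 3.33 V, so V_ov = 3.33 − 0.999 = 2.33 V.
Assume saturation: I_D = ½ k_n V_ov² = 0.5 × 6.95 × 2.33² = 18.9 mA, giving V_DS = V_DD − I_D R_D = 14.8 − 18.9 × 0.135 = 12.3 V.
V_DS = 12.3 V ≥ V_ov = 2.33 V, confirming saturation.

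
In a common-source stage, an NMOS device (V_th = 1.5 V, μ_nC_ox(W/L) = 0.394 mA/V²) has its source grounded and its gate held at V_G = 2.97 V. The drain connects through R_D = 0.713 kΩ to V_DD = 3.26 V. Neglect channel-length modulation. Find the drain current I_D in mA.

V_GS = V_G = 2.97 V, so V_ov = 2.97 − 1.5 = 1.47 V.
Assume saturation: I_D = ½ k_n V_ov² = 0.5 × 0.394 × 1.47² = 0.426 mA, giving V_DS = V_DD − I_D R_D = 3.26 − 0.426 × 0.713 = 2.96 V.
V_DS = 2.96 V ≥ V_ov = 1.47 V, confirming saturation.

I_D = 0.426 mA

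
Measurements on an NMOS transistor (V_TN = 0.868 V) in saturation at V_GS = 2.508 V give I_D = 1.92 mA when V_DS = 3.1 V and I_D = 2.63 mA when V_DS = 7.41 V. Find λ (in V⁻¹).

λ = 0.117 V⁻¹

With V_GS fixed, I_D ∝ (1 + λ V_DS) in saturation, so I_D2/I_D1 = (1 + λ V_DS2)/(1 + λ V_DS1).
2.63/1.92 = 1.37 = (1 + 7.41 λ)/(1 + 3.1 λ).
Solving: λ (I_D1 V_DS2 − I_D2 V_DS1) = I_D2 − I_D1, so λ = (2.63 − 1.92) / (1.92 × 7.41 − 2.63 × 3.1) = 0.71 / 6.07 = 0.117 V⁻¹.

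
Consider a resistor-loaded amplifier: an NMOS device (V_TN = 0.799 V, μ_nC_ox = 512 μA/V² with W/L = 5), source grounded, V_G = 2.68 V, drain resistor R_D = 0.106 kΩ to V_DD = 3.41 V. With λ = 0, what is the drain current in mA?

V_GS = V_G = 2.68 V, so V_ov = 2.68 − 0.799 = 1.88 V.
k_n = μ_nC_ox · (W/L) = 2.56 mA/V².
Assume saturation: I_D = ½ k_n V_ov² = 0.5 × 2.56 × 1.88² = 4.53 mA, giving V_DS = V_DD − I_D R_D = 3.41 − 4.53 × 0.106 = 2.93 V.
V_DS = 2.93 V ≥ V_ov = 1.88 V, confirming saturation.

I_D = 4.53 mA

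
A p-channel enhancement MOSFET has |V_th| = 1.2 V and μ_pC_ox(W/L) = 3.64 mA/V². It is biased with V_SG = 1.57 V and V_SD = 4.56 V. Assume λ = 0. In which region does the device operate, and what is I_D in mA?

V_ov = V_SG − |V_th| = 1.57 − 1.2 = 0.37 V.
Since V_SD = 4.56 V ≥ V_ov = 0.37 V, the device is in saturation.
I_D = ½ k_p V_ov² = 0.5 × 3.64 × 0.37² = 0.249 mA.

Saturation; I_D = 0.249 mA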